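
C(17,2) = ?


C(n,k) = n! / (k!(n-k)!)
C(17,2) = 17! / (2!15!)
= 136

C(17,2) = 136


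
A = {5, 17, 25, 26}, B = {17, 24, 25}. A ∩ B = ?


A ∩ B = elements in both A and B
A = {5, 17, 25, 26}
B = {17, 24, 25}
A ∩ B = {17, 25}

A ∩ B = {17, 25}


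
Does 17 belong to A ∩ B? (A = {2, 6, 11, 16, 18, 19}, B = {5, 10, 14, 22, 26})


A = {2, 6, 11, 16, 18, 19}, B = {5, 10, 14, 22, 26}
A ∩ B = elements in both A and B
A ∩ B = ∅
Checking if 17 ∈ A ∩ B
17 is not in A ∩ B → False

17 ∉ A ∩ B


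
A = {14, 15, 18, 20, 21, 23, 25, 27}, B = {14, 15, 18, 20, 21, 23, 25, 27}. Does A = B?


Two sets are equal iff they have exactly the same elements.
A = {14, 15, 18, 20, 21, 23, 25, 27}
B = {14, 15, 18, 20, 21, 23, 25, 27}
Same elements → A = B

Yes, A = B


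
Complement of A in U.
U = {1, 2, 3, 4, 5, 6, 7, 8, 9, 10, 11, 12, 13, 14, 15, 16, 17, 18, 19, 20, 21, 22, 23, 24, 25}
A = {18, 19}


Aᶜ = U \ A = elements in U but not in A
U = {1, 2, 3, 4, 5, 6, 7, 8, 9, 10, 11, 12, 13, 14, 15, 16, 17, 18, 19, 20, 21, 22, 23, 24, 25}
A = {18, 19}
Aᶜ = {1, 2, 3, 4, 5, 6, 7, 8, 9, 10, 11, 12, 13, 14, 15, 16, 17, 20, 21, 22, 23, 24, 25}

Aᶜ = {1, 2, 3, 4, 5, 6, 7, 8, 9, 10, 11, 12, 13, 14, 15, 16, 17, 20, 21, 22, 23, 24, 25}


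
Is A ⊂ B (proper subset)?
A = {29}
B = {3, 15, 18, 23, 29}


A ⊂ B requires: A ⊆ B AND A ≠ B.
A ⊆ B? Yes
A = B? No
A ⊂ B: Yes (A is a proper subset of B)

Yes, A ⊂ B


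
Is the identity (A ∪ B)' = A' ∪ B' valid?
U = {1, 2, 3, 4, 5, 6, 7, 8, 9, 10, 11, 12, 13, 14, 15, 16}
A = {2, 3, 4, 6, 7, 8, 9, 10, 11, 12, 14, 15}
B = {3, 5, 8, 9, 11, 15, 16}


LHS: A ∪ B = {2, 3, 4, 5, 6, 7, 8, 9, 10, 11, 12, 14, 15, 16}
(A ∪ B)' = U \ (A ∪ B) = {1, 13}
A' = {1, 5, 13, 16}, B' = {1, 2, 4, 6, 7, 10, 12, 13, 14}
Claimed RHS: A' ∪ B' = {1, 2, 4, 5, 6, 7, 10, 12, 13, 14, 16}
Identity is INVALID: LHS = {1, 13} but the RHS claimed here equals {1, 2, 4, 5, 6, 7, 10, 12, 13, 14, 16}. The correct form is (A ∪ B)' = A' ∩ B'.

Identity is invalid: (A ∪ B)' = {1, 13} but A' ∪ B' = {1, 2, 4, 5, 6, 7, 10, 12, 13, 14, 16}. The correct De Morgan law is (A ∪ B)' = A' ∩ B'.


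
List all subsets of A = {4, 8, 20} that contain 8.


A subset of A contains 8 iff the remaining 2 elements form any subset of A \ {8}.
Count: 2^(n-1) = 2^2 = 4
Subsets containing 8: {8}, {4, 8}, {8, 20}, {4, 8, 20}

Subsets containing 8 (4 total): {8}, {4, 8}, {8, 20}, {4, 8, 20}


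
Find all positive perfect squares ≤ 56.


Checking each candidate:
Condition: positive perfect squares ≤ 56
Result = {1, 4, 9, 16, 25, 36, 49}

{1, 4, 9, 16, 25, 36, 49}


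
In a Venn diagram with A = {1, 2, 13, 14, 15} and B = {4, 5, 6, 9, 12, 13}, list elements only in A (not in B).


A = {1, 2, 13, 14, 15}
B = {4, 5, 6, 9, 12, 13}
Region: only in A (not in B)
Elements: {1, 2, 14, 15}

Elements only in A (not in B): {1, 2, 14, 15}


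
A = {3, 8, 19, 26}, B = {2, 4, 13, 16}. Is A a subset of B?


A ⊆ B means every element of A is in B.
Elements in A not in B: {3, 8, 19, 26}
So A ⊄ B.

No, A ⊄ B


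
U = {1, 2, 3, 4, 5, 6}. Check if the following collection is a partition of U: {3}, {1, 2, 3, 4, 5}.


A partition requires: (1) non-empty parts, (2) pairwise disjoint, (3) union = U
Parts: {3}, {1, 2, 3, 4, 5}
Union of parts: {1, 2, 3, 4, 5}
U = {1, 2, 3, 4, 5, 6}
All non-empty? True
Pairwise disjoint? False
Covers U? False

No, not a valid partition


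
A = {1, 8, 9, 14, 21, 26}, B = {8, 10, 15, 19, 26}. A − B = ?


A \ B = elements in A but not in B
A = {1, 8, 9, 14, 21, 26}
B = {8, 10, 15, 19, 26}
Remove from A any elements in B
A \ B = {1, 9, 14, 21}

A \ B = {1, 9, 14, 21}


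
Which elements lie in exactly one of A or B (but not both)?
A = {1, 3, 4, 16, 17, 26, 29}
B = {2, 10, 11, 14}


A △ B = (A \ B) ∪ (B \ A) = elements in exactly one of A or B
A \ B = {1, 3, 4, 16, 17, 26, 29}
B \ A = {2, 10, 11, 14}
A △ B = {1, 2, 3, 4, 10, 11, 14, 16, 17, 26, 29}

A △ B = {1, 2, 3, 4, 10, 11, 14, 16, 17, 26, 29}


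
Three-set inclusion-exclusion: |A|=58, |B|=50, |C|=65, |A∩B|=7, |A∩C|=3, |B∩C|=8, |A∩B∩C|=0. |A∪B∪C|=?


|A∪B∪C| = |A|+|B|+|C| - |A∩B|-|A∩C|-|B∩C| + |A∩B∩C|
= 58+50+65 - 7-3-8 + 0
= 173 - 18 + 0
= 155

|A ∪ B ∪ C| = 155


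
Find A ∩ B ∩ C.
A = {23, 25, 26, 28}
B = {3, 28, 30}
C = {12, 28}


A ∩ B = {28}
(A ∩ B) ∩ C = {28}

A ∩ B ∩ C = {28}


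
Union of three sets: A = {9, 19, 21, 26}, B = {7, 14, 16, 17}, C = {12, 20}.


A ∪ B = {7, 9, 14, 16, 17, 19, 21, 26}
(A ∪ B) ∪ C = {7, 9, 12, 14, 16, 17, 19, 20, 21, 26}

A ∪ B ∪ C = {7, 9, 12, 14, 16, 17, 19, 20, 21, 26}


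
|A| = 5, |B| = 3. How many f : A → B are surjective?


n = |A| = 5, k = |B| = 3. Surjections via inclusion-exclusion:
S(n,k) = Σ(-1)^i × C(k,i) × (k-i)^n, i=0 to k
i=0: (-1)^0×C(3,0)×3^5 = 243
i=1: (-1)^1×C(3,1)×2^5 = -96
i=2: (-1)^2×C(3,2)×1^5 = 3
i=3: (-1)^3×C(3,3)×0^5 = 0
Total = 150

Number of surjections = 150


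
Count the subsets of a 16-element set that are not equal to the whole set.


Total subsets = 2^n = 2^16 = 65536
Proper subsets exclude the set itself: 2^n - 1
= 65536 - 1
= 65535

Number of proper subsets = 65535


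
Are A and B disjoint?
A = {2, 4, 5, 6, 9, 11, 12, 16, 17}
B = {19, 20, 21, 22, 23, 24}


Disjoint means A ∩ B = ∅.
A ∩ B = ∅
A ∩ B = ∅, so A and B are disjoint.

Yes, A and B are disjoint


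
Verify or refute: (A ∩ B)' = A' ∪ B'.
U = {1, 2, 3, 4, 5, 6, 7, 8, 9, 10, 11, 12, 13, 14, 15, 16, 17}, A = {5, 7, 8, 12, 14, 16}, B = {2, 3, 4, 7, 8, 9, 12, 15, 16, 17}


LHS: A ∩ B = {7, 8, 12, 16}
(A ∩ B)' = U \ (A ∩ B) = {1, 2, 3, 4, 5, 6, 9, 10, 11, 13, 14, 15, 17}
A' = {1, 2, 3, 4, 6, 9, 10, 11, 13, 15, 17}, B' = {1, 5, 6, 10, 11, 13, 14}
Claimed RHS: A' ∪ B' = {1, 2, 3, 4, 5, 6, 9, 10, 11, 13, 14, 15, 17}
Identity is VALID: LHS = RHS = {1, 2, 3, 4, 5, 6, 9, 10, 11, 13, 14, 15, 17} ✓

Identity is valid. (A ∩ B)' = A' ∪ B' = {1, 2, 3, 4, 5, 6, 9, 10, 11, 13, 14, 15, 17}


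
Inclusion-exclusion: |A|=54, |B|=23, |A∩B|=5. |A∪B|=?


|A ∪ B| = |A| + |B| - |A ∩ B|
= 54 + 23 - 5
= 72

|A ∪ B| = 72


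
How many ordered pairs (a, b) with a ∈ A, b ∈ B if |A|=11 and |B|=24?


|A × B| = |A| × |B|
= 11 × 24
= 264

|A × B| = 264


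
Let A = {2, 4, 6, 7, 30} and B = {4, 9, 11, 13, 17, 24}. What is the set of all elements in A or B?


A ∪ B = all elements in A or B (or both)
A = {2, 4, 6, 7, 30}
B = {4, 9, 11, 13, 17, 24}
A ∪ B = {2, 4, 6, 7, 9, 11, 13, 17, 24, 30}

A ∪ B = {2, 4, 6, 7, 9, 11, 13, 17, 24, 30}


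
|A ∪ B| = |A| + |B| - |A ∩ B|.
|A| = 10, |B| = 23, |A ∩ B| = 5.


|A ∪ B| = |A| + |B| - |A ∩ B|
= 10 + 23 - 5
= 28

|A ∪ B| = 28


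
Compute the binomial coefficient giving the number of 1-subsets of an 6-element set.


C(n,k) = n! / (k!(n-k)!)
C(6,1) = 6! / (1!5!)
= 6

C(6,1) = 6


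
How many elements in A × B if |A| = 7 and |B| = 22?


|A × B| = |A| × |B|
= 7 × 22
= 154

|A × B| = 154


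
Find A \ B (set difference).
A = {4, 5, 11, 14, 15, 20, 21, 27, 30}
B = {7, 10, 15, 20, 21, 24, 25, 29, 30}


A \ B = elements in A but not in B
A = {4, 5, 11, 14, 15, 20, 21, 27, 30}
B = {7, 10, 15, 20, 21, 24, 25, 29, 30}
Remove from A any elements in B
A \ B = {4, 5, 11, 14, 27}

A \ B = {4, 5, 11, 14, 27}


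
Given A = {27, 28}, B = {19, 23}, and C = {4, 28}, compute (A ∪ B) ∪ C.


A ∪ B = {19, 23, 27, 28}
(A ∪ B) ∪ C = {4, 19, 23, 27, 28}

A ∪ B ∪ C = {4, 19, 23, 27, 28}


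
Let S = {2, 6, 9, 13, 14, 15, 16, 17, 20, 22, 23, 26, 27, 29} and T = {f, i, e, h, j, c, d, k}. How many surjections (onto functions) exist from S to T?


n = |S| = 14, k = |T| = 8. Surjections via inclusion-exclusion:
S(n,k) = Σ(-1)^i × C(k,i) × (k-i)^n, i=0 to k
i=0: (-1)^0×C(8,0)×8^14 = 4398046511104
i=1: (-1)^1×C(8,1)×7^14 = -5425784582792
i=2: (-1)^2×C(8,2)×6^14 = 2194196594688
i=3: (-1)^3×C(8,3)×5^14 = -341796875000
i=4: (-1)^4×C(8,4)×4^14 = 18790481920
i=5: (-1)^5×C(8,5)×3^14 = -267846264
i=6: (-1)^6×C(8,6)×2^14 = 458752
i=7: (-1)^7×C(8,7)×1^14 = -8
i=8: (-1)^8×C(8,8)×0^14 = 0
Total = 843184742400

Number of surjections = 843184742400


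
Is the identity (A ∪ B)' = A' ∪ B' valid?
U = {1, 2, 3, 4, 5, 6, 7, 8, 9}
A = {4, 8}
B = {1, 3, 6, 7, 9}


LHS: A ∪ B = {1, 3, 4, 6, 7, 8, 9}
(A ∪ B)' = U \ (A ∪ B) = {2, 5}
A' = {1, 2, 3, 5, 6, 7, 9}, B' = {2, 4, 5, 8}
Claimed RHS: A' ∪ B' = {1, 2, 3, 4, 5, 6, 7, 8, 9}
Identity is INVALID: LHS = {2, 5} but the RHS claimed here equals {1, 2, 3, 4, 5, 6, 7, 8, 9}. The correct form is (A ∪ B)' = A' ∩ B'.

Identity is invalid: (A ∪ B)' = {2, 5} but A' ∪ B' = {1, 2, 3, 4, 5, 6, 7, 8, 9}. The correct De Morgan law is (A ∪ B)' = A' ∩ B'.


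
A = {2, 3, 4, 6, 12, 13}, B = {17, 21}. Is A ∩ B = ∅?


Disjoint means A ∩ B = ∅.
A ∩ B = ∅
A ∩ B = ∅, so A and B are disjoint.

Yes, A and B are disjoint


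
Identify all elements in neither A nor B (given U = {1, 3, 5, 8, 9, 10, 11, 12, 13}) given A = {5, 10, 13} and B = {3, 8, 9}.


A = {5, 10, 13}
B = {3, 8, 9}
Region: in neither A nor B (given U = {1, 3, 5, 8, 9, 10, 11, 12, 13})
Elements: {1, 11, 12}

Elements in neither A nor B (given U = {1, 3, 5, 8, 9, 10, 11, 12, 13}): {1, 11, 12}


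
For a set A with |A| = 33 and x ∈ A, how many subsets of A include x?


Subsets of A containing x correspond to subsets of A \ {x}, which has 32 elements.
Count = 2^(n-1) = 2^32
= 4294967296

Number of subsets containing x = 4294967296


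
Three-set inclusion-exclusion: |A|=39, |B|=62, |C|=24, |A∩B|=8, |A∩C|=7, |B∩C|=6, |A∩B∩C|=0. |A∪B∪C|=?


|A∪B∪C| = |A|+|B|+|C| - |A∩B|-|A∩C|-|B∩C| + |A∩B∩C|
= 39+62+24 - 8-7-6 + 0
= 125 - 21 + 0
= 104

|A ∪ B ∪ C| = 104


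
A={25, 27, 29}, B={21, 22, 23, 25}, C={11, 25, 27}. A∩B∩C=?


A ∩ B = {25}
(A ∩ B) ∩ C = {25}

A ∩ B ∩ C = {25}


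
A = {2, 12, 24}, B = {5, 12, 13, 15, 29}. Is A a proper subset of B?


A ⊂ B requires: A ⊆ B AND A ≠ B.
A ⊆ B? No
A ⊄ B, so A is not a proper subset.

No, A is not a proper subset of B


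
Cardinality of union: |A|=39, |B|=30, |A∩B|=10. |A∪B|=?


|A ∪ B| = |A| + |B| - |A ∩ B|
= 39 + 30 - 10
= 59

|A ∪ B| = 59


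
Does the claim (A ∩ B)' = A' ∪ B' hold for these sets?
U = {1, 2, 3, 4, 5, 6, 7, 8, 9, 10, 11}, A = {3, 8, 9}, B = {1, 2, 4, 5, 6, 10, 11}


LHS: A ∩ B = ∅
(A ∩ B)' = U \ (A ∩ B) = {1, 2, 3, 4, 5, 6, 7, 8, 9, 10, 11}
A' = {1, 2, 4, 5, 6, 7, 10, 11}, B' = {3, 7, 8, 9}
Claimed RHS: A' ∪ B' = {1, 2, 3, 4, 5, 6, 7, 8, 9, 10, 11}
Identity is VALID: LHS = RHS = {1, 2, 3, 4, 5, 6, 7, 8, 9, 10, 11} ✓

Identity is valid. (A ∩ B)' = A' ∪ B' = {1, 2, 3, 4, 5, 6, 7, 8, 9, 10, 11}


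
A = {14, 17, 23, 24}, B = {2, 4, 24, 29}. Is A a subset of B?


A ⊆ B means every element of A is in B.
Elements in A not in B: {14, 17, 23}
So A ⊄ B.

No, A ⊄ B


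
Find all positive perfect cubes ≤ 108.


Checking each candidate:
Condition: positive perfect cubes ≤ 108
Result = {1, 8, 27, 64}

{1, 8, 27, 64}


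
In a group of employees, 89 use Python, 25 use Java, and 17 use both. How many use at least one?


|A ∪ B| = |A| + |B| - |A ∩ B|
= 89 + 25 - 17
= 97

|A ∪ B| = 97


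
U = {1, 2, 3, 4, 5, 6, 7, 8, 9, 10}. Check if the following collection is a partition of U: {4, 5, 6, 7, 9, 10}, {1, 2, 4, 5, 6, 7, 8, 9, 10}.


A partition requires: (1) non-empty parts, (2) pairwise disjoint, (3) union = U
Parts: {4, 5, 6, 7, 9, 10}, {1, 2, 4, 5, 6, 7, 8, 9, 10}
Union of parts: {1, 2, 4, 5, 6, 7, 8, 9, 10}
U = {1, 2, 3, 4, 5, 6, 7, 8, 9, 10}
All non-empty? True
Pairwise disjoint? False
Covers U? False

No, not a valid partition


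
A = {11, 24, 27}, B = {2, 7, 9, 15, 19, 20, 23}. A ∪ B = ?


A ∪ B = all elements in A or B (or both)
A = {11, 24, 27}
B = {2, 7, 9, 15, 19, 20, 23}
A ∪ B = {2, 7, 9, 11, 15, 19, 20, 23, 24, 27}

A ∪ B = {2, 7, 9, 11, 15, 19, 20, 23, 24, 27}


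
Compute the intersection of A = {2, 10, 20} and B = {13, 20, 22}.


A ∩ B = elements in both A and B
A = {2, 10, 20}
B = {13, 20, 22}
A ∩ B = {20}

A ∩ B = {20}


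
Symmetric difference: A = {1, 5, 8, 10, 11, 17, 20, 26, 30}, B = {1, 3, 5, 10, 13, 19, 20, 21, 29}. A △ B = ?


A △ B = (A \ B) ∪ (B \ A) = elements in exactly one of A or B
A \ B = {8, 11, 17, 26, 30}
B \ A = {3, 13, 19, 21, 29}
A △ B = {3, 8, 11, 13, 17, 19, 21, 26, 29, 30}

A △ B = {3, 8, 11, 13, 17, 19, 21, 26, 29, 30}


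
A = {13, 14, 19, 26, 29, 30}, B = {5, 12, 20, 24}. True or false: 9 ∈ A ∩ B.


A = {13, 14, 19, 26, 29, 30}, B = {5, 12, 20, 24}
A ∩ B = elements in both A and B
A ∩ B = ∅
Checking if 9 ∈ A ∩ B
9 is not in A ∩ B → False

9 ∉ A ∩ B


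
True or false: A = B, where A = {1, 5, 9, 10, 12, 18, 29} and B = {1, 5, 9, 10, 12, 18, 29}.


Two sets are equal iff they have exactly the same elements.
A = {1, 5, 9, 10, 12, 18, 29}
B = {1, 5, 9, 10, 12, 18, 29}
Same elements → A = B

Yes, A = B


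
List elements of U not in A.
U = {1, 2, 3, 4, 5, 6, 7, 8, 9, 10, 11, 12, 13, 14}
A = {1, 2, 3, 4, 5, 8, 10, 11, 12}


Aᶜ = U \ A = elements in U but not in A
U = {1, 2, 3, 4, 5, 6, 7, 8, 9, 10, 11, 12, 13, 14}
A = {1, 2, 3, 4, 5, 8, 10, 11, 12}
Aᶜ = {6, 7, 9, 13, 14}

Aᶜ = {6, 7, 9, 13, 14}


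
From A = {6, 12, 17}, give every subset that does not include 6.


A subset of A that omits 6 is a subset of A \ {6}, so there are 2^(n-1) = 2^2 = 4 of them.
Subsets excluding 6: ∅, {12}, {17}, {12, 17}

Subsets excluding 6 (4 total): ∅, {12}, {17}, {12, 17}


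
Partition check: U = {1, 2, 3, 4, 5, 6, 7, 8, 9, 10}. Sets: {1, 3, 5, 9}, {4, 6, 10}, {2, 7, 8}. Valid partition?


A partition requires: (1) non-empty parts, (2) pairwise disjoint, (3) union = U
Parts: {1, 3, 5, 9}, {4, 6, 10}, {2, 7, 8}
Union of parts: {1, 2, 3, 4, 5, 6, 7, 8, 9, 10}
U = {1, 2, 3, 4, 5, 6, 7, 8, 9, 10}
All non-empty? True
Pairwise disjoint? True
Covers U? True

Yes, valid partition


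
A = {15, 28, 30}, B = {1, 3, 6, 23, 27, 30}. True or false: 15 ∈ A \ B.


A = {15, 28, 30}, B = {1, 3, 6, 23, 27, 30}
A \ B = elements in A but not in B
A \ B = {15, 28}
Checking if 15 ∈ A \ B
15 is in A \ B → True

15 ∈ A \ B


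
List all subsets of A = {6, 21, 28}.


|A| = 3, so |P(A)| = 2^3 = 8
Enumerate subsets by cardinality (0 to 3):
∅, {6}, {21}, {28}, {6, 21}, {6, 28}, {21, 28}, {6, 21, 28}

P(A) has 8 subsets: ∅, {6}, {21}, {28}, {6, 21}, {6, 28}, {21, 28}, {6, 21, 28}


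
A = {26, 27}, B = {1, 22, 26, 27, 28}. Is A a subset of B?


A ⊆ B means every element of A is in B.
All elements of A are in B.
So A ⊆ B.

Yes, A ⊆ B


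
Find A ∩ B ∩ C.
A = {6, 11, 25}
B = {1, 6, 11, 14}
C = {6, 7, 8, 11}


A ∩ B = {6, 11}
(A ∩ B) ∩ C = {6, 11}

A ∩ B ∩ C = {6, 11}


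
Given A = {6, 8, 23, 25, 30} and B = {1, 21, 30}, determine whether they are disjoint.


Disjoint means A ∩ B = ∅.
A ∩ B = {30}
A ∩ B ≠ ∅, so A and B are NOT disjoint.

No, A and B are not disjoint (A ∩ B = {30})


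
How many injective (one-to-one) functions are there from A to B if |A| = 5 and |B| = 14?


An injection sends each of |A| = 5 inputs to a distinct output in B.
# injections = |B|·(|B|-1)·…·(|B|-|A|+1) = 14! / (14 - 5)!
= 14 × 13 × 12 × 11 × 10
= 240240

Number of injections = 240240


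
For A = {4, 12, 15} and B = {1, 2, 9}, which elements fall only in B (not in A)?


A = {4, 12, 15}
B = {1, 2, 9}
Region: only in B (not in A)
Elements: {1, 2, 9}

Elements only in B (not in A): {1, 2, 9}


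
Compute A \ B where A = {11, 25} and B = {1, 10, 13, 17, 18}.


A \ B = elements in A but not in B
A = {11, 25}
B = {1, 10, 13, 17, 18}
Remove from A any elements in B
A \ B = {11, 25}

A \ B = {11, 25}


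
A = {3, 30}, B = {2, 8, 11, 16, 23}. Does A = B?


Two sets are equal iff they have exactly the same elements.
A = {3, 30}
B = {2, 8, 11, 16, 23}
Differences: {2, 3, 8, 11, 16, 23, 30}
A ≠ B

No, A ≠ B


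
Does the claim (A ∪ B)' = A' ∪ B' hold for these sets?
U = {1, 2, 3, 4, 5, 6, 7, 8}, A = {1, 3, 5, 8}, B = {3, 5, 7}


LHS: A ∪ B = {1, 3, 5, 7, 8}
(A ∪ B)' = U \ (A ∪ B) = {2, 4, 6}
A' = {2, 4, 6, 7}, B' = {1, 2, 4, 6, 8}
Claimed RHS: A' ∪ B' = {1, 2, 4, 6, 7, 8}
Identity is INVALID: LHS = {2, 4, 6} but the RHS claimed here equals {1, 2, 4, 6, 7, 8}. The correct form is (A ∪ B)' = A' ∩ B'.

Identity is invalid: (A ∪ B)' = {2, 4, 6} but A' ∪ B' = {1, 2, 4, 6, 7, 8}. The correct De Morgan law is (A ∪ B)' = A' ∩ B'.


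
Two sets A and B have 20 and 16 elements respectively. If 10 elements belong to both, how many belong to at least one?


|A ∪ B| = |A| + |B| - |A ∩ B|
= 20 + 16 - 10
= 26

|A ∪ B| = 26


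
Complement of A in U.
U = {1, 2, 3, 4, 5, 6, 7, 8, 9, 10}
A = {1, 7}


Aᶜ = U \ A = elements in U but not in A
U = {1, 2, 3, 4, 5, 6, 7, 8, 9, 10}
A = {1, 7}
Aᶜ = {2, 3, 4, 5, 6, 8, 9, 10}

Aᶜ = {2, 3, 4, 5, 6, 8, 9, 10}


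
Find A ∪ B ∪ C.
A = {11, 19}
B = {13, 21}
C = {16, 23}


A ∪ B = {11, 13, 19, 21}
(A ∪ B) ∪ C = {11, 13, 16, 19, 21, 23}

A ∪ B ∪ C = {11, 13, 16, 19, 21, 23}


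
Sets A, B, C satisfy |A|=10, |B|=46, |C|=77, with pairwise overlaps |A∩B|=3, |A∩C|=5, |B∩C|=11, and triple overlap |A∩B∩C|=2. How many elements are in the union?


|A∪B∪C| = |A|+|B|+|C| - |A∩B|-|A∩C|-|B∩C| + |A∩B∩C|
= 10+46+77 - 3-5-11 + 2
= 133 - 19 + 2
= 116

|A ∪ B ∪ C| = 116


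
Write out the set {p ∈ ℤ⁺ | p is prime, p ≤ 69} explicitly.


Checking each candidate:
Condition: primes ≤ 69
Result = {2, 3, 5, 7, 11, 13, 17, 19, 23, 29, 31, 37, 41, 43, 47, 53, 59, 61, 67}

{2, 3, 5, 7, 11, 13, 17, 19, 23, 29, 31, 37, 41, 43, 47, 53, 59, 61, 67}


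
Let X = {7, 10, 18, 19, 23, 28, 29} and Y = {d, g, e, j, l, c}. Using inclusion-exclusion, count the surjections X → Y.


n = |X| = 7, k = |Y| = 6. Surjections via inclusion-exclusion:
S(n,k) = Σ(-1)^i × C(k,i) × (k-i)^n, i=0 to k
i=0: (-1)^0×C(6,0)×6^7 = 279936
i=1: (-1)^1×C(6,1)×5^7 = -468750
i=2: (-1)^2×C(6,2)×4^7 = 245760
i=3: (-1)^3×C(6,3)×3^7 = -43740
i=4: (-1)^4×C(6,4)×2^7 = 1920
i=5: (-1)^5×C(6,5)×1^7 = -6
i=6: (-1)^6×C(6,6)×0^7 = 0
Total = 15120

Number of surjections = 15120


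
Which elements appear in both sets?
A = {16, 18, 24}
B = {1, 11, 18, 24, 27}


A ∩ B = elements in both A and B
A = {16, 18, 24}
B = {1, 11, 18, 24, 27}
A ∩ B = {18, 24}

A ∩ B = {18, 24}


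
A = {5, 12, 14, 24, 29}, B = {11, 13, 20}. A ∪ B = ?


A ∪ B = all elements in A or B (or both)
A = {5, 12, 14, 24, 29}
B = {11, 13, 20}
A ∪ B = {5, 11, 12, 13, 14, 20, 24, 29}

A ∪ B = {5, 11, 12, 13, 14, 20, 24, 29}


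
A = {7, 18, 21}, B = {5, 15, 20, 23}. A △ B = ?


A △ B = (A \ B) ∪ (B \ A) = elements in exactly one of A or B
A \ B = {7, 18, 21}
B \ A = {5, 15, 20, 23}
A △ B = {5, 7, 15, 18, 20, 21, 23}

A △ B = {5, 7, 15, 18, 20, 21, 23}


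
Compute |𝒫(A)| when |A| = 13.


Number of subsets = 2^n
= 2^13
= 8192

|P(A)| = 8192


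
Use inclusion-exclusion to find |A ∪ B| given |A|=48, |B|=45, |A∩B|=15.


|A ∪ B| = |A| + |B| - |A ∩ B|
= 48 + 45 - 15
= 78

|A ∪ B| = 78


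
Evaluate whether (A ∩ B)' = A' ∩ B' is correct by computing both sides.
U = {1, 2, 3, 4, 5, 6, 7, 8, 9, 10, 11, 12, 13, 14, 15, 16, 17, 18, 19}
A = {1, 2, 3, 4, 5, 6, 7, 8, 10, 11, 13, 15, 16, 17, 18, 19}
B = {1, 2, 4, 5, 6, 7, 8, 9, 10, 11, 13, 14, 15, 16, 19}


LHS: A ∩ B = {1, 2, 4, 5, 6, 7, 8, 10, 11, 13, 15, 16, 19}
(A ∩ B)' = U \ (A ∩ B) = {3, 9, 12, 14, 17, 18}
A' = {9, 12, 14}, B' = {3, 12, 17, 18}
Claimed RHS: A' ∩ B' = {12}
Identity is INVALID: LHS = {3, 9, 12, 14, 17, 18} but the RHS claimed here equals {12}. The correct form is (A ∩ B)' = A' ∪ B'.

Identity is invalid: (A ∩ B)' = {3, 9, 12, 14, 17, 18} but A' ∩ B' = {12}. The correct De Morgan law is (A ∩ B)' = A' ∪ B'.


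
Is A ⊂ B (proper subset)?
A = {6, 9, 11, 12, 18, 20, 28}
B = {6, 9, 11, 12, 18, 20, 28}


A ⊂ B requires: A ⊆ B AND A ≠ B.
A ⊆ B? Yes
A = B? Yes
A = B, so A is not a PROPER subset.

No, A is not a proper subset of B


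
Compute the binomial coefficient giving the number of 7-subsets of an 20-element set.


C(n,k) = n! / (k!(n-k)!)
C(20,7) = 20! / (7!13!)
= 77520

C(20,7) = 77520


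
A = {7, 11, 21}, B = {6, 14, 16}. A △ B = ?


A △ B = (A \ B) ∪ (B \ A) = elements in exactly one of A or B
A \ B = {7, 11, 21}
B \ A = {6, 14, 16}
A △ B = {6, 7, 11, 14, 16, 21}

A △ B = {6, 7, 11, 14, 16, 21}


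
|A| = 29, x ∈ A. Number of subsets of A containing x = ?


Subsets of A containing x correspond to subsets of A \ {x}, which has 28 elements.
Count = 2^(n-1) = 2^28
= 268435456

Number of subsets containing x = 268435456


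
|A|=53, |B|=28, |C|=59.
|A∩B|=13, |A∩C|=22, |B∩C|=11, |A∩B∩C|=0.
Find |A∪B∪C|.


|A∪B∪C| = |A|+|B|+|C| - |A∩B|-|A∩C|-|B∩C| + |A∩B∩C|
= 53+28+59 - 13-22-11 + 0
= 140 - 46 + 0
= 94

|A ∪ B ∪ C| = 94


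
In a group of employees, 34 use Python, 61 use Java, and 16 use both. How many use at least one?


|A ∪ B| = |A| + |B| - |A ∩ B|
= 34 + 61 - 16
= 79

|A ∪ B| = 79


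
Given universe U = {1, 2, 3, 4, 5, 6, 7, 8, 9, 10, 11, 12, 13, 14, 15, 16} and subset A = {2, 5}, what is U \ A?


Aᶜ = U \ A = elements in U but not in A
U = {1, 2, 3, 4, 5, 6, 7, 8, 9, 10, 11, 12, 13, 14, 15, 16}
A = {2, 5}
Aᶜ = {1, 3, 4, 6, 7, 8, 9, 10, 11, 12, 13, 14, 15, 16}

Aᶜ = {1, 3, 4, 6, 7, 8, 9, 10, 11, 12, 13, 14, 15, 16}


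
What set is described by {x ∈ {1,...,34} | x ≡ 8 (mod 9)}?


Checking each candidate:
Condition: x in {1,...,34} with x ≡ 8 (mod 9)
Result = {8, 17, 26}

{8, 17, 26}


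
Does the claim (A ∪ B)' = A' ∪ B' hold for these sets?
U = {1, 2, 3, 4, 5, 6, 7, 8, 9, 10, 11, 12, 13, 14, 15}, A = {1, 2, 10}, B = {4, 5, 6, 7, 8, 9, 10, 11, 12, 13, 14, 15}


LHS: A ∪ B = {1, 2, 4, 5, 6, 7, 8, 9, 10, 11, 12, 13, 14, 15}
(A ∪ B)' = U \ (A ∪ B) = {3}
A' = {3, 4, 5, 6, 7, 8, 9, 11, 12, 13, 14, 15}, B' = {1, 2, 3}
Claimed RHS: A' ∪ B' = {1, 2, 3, 4, 5, 6, 7, 8, 9, 11, 12, 13, 14, 15}
Identity is INVALID: LHS = {3} but the RHS claimed here equals {1, 2, 3, 4, 5, 6, 7, 8, 9, 11, 12, 13, 14, 15}. The correct form is (A ∪ B)' = A' ∩ B'.

Identity is invalid: (A ∪ B)' = {3} but A' ∪ B' = {1, 2, 3, 4, 5, 6, 7, 8, 9, 11, 12, 13, 14, 15}. The correct De Morgan law is (A ∪ B)' = A' ∩ B'.


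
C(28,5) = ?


C(n,k) = n! / (k!(n-k)!)
C(28,5) = 28! / (5!23!)
= 98280

C(28,5) = 98280


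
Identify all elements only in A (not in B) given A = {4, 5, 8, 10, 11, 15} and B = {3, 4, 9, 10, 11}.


A = {4, 5, 8, 10, 11, 15}
B = {3, 4, 9, 10, 11}
Region: only in A (not in B)
Elements: {5, 8, 15}

Elements only in A (not in B): {5, 8, 15}


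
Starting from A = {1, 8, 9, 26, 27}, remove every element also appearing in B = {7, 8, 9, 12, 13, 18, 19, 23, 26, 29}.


A \ B = elements in A but not in B
A = {1, 8, 9, 26, 27}
B = {7, 8, 9, 12, 13, 18, 19, 23, 26, 29}
Remove from A any elements in B
A \ B = {1, 27}

A \ B = {1, 27}


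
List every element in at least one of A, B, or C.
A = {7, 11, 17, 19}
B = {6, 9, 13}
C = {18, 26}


A ∪ B = {6, 7, 9, 11, 13, 17, 19}
(A ∪ B) ∪ C = {6, 7, 9, 11, 13, 17, 18, 19, 26}

A ∪ B ∪ C = {6, 7, 9, 11, 13, 17, 18, 19, 26}


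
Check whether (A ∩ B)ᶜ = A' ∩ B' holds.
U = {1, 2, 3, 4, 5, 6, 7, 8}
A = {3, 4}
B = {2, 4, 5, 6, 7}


LHS: A ∩ B = {4}
(A ∩ B)' = U \ (A ∩ B) = {1, 2, 3, 5, 6, 7, 8}
A' = {1, 2, 5, 6, 7, 8}, B' = {1, 3, 8}
Claimed RHS: A' ∩ B' = {1, 8}
Identity is INVALID: LHS = {1, 2, 3, 5, 6, 7, 8} but the RHS claimed here equals {1, 8}. The correct form is (A ∩ B)' = A' ∪ B'.

Identity is invalid: (A ∩ B)' = {1, 2, 3, 5, 6, 7, 8} but A' ∩ B' = {1, 8}. The correct De Morgan law is (A ∩ B)' = A' ∪ B'.


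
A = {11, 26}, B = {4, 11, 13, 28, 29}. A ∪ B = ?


A ∪ B = all elements in A or B (or both)
A = {11, 26}
B = {4, 11, 13, 28, 29}
A ∪ B = {4, 11, 13, 26, 28, 29}

A ∪ B = {4, 11, 13, 26, 28, 29}


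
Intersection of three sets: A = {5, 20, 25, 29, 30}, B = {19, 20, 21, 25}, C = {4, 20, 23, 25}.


A ∩ B = {20, 25}
(A ∩ B) ∩ C = {20, 25}

A ∩ B ∩ C = {20, 25}


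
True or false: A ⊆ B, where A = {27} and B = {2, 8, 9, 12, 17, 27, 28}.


A ⊆ B means every element of A is in B.
All elements of A are in B.
So A ⊆ B.

Yes, A ⊆ B


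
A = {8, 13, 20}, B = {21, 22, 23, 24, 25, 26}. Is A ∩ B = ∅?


Disjoint means A ∩ B = ∅.
A ∩ B = ∅
A ∩ B = ∅, so A and B are disjoint.

Yes, A and B are disjoint


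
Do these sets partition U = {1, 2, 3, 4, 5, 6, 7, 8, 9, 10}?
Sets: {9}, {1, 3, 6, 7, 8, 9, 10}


A partition requires: (1) non-empty parts, (2) pairwise disjoint, (3) union = U
Parts: {9}, {1, 3, 6, 7, 8, 9, 10}
Union of parts: {1, 3, 6, 7, 8, 9, 10}
U = {1, 2, 3, 4, 5, 6, 7, 8, 9, 10}
All non-empty? True
Pairwise disjoint? False
Covers U? False

No, not a valid partition


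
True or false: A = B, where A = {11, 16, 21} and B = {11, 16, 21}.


Two sets are equal iff they have exactly the same elements.
A = {11, 16, 21}
B = {11, 16, 21}
Same elements → A = B

Yes, A = B


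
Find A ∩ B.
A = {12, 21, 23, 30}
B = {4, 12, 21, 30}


A ∩ B = elements in both A and B
A = {12, 21, 23, 30}
B = {4, 12, 21, 30}
A ∩ B = {12, 21, 30}

A ∩ B = {12, 21, 30}


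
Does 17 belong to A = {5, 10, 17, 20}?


A = {5, 10, 17, 20}
Checking if 17 is in A
17 is in A → True

17 ∈ A


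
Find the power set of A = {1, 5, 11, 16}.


|A| = 4, so |P(A)| = 2^4 = 16
Enumerate subsets by cardinality (0 to 4):
∅, {1}, {5}, {11}, {16}, {1, 5}, {1, 11}, {1, 16}, {5, 11}, {5, 16}, {11, 16}, {1, 5, 11}, {1, 5, 16}, {1, 11, 16}, {5, 11, 16}, {1, 5, 11, 16}

P(A) has 16 subsets: ∅, {1}, {5}, {11}, {16}, {1, 5}, {1, 11}, {1, 16}, {5, 11}, {5, 16}, {11, 16}, {1, 5, 11}, {1, 5, 16}, {1, 11, 16}, {5, 11, 16}, {1, 5, 11, 16}


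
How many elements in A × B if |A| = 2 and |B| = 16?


|A × B| = |A| × |B|
= 2 × 16
= 32

|A × B| = 32


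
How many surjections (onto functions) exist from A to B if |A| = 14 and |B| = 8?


n = |A| = 14, k = |B| = 8. Surjections via inclusion-exclusion:
S(n,k) = Σ(-1)^i × C(k,i) × (k-i)^n, i=0 to k
i=0: (-1)^0×C(8,0)×8^14 = 4398046511104
i=1: (-1)^1×C(8,1)×7^14 = -5425784582792
i=2: (-1)^2×C(8,2)×6^14 = 2194196594688
i=3: (-1)^3×C(8,3)×5^14 = -341796875000
i=4: (-1)^4×C(8,4)×4^14 = 18790481920
i=5: (-1)^5×C(8,5)×3^14 = -267846264
i=6: (-1)^6×C(8,6)×2^14 = 458752
i=7: (-1)^7×C(8,7)×1^14 = -8
i=8: (-1)^8×C(8,8)×0^14 = 0
Total = 843184742400

Number of surjections = 843184742400


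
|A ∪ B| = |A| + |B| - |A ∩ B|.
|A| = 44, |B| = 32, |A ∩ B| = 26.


|A ∪ B| = |A| + |B| - |A ∩ B|
= 44 + 32 - 26
= 50

|A ∪ B| = 50


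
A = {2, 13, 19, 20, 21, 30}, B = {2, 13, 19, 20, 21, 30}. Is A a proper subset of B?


A ⊂ B requires: A ⊆ B AND A ≠ B.
A ⊆ B? Yes
A = B? Yes
A = B, so A is not a PROPER subset.

No, A is not a proper subset of B


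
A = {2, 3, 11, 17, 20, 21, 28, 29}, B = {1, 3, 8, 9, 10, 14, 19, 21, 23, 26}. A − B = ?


A \ B = elements in A but not in B
A = {2, 3, 11, 17, 20, 21, 28, 29}
B = {1, 3, 8, 9, 10, 14, 19, 21, 23, 26}
Remove from A any elements in B
A \ B = {2, 11, 17, 20, 28, 29}

A \ B = {2, 11, 17, 20, 28, 29}


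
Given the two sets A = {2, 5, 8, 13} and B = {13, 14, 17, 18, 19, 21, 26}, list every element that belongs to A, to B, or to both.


A ∪ B = all elements in A or B (or both)
A = {2, 5, 8, 13}
B = {13, 14, 17, 18, 19, 21, 26}
A ∪ B = {2, 5, 8, 13, 14, 17, 18, 19, 21, 26}

A ∪ B = {2, 5, 8, 13, 14, 17, 18, 19, 21, 26}


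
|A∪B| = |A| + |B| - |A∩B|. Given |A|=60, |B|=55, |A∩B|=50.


|A ∪ B| = |A| + |B| - |A ∩ B|
= 60 + 55 - 50
= 65

|A ∪ B| = 65


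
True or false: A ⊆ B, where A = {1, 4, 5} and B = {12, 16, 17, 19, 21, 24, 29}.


A ⊆ B means every element of A is in B.
Elements in A not in B: {1, 4, 5}
So A ⊄ B.

No, A ⊄ B


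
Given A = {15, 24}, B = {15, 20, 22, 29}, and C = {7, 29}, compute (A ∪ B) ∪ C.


A ∪ B = {15, 20, 22, 24, 29}
(A ∪ B) ∪ C = {7, 15, 20, 22, 24, 29}

A ∪ B ∪ C = {7, 15, 20, 22, 24, 29}


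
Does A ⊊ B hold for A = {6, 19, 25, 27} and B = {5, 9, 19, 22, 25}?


A ⊂ B requires: A ⊆ B AND A ≠ B.
A ⊆ B? No
A ⊄ B, so A is not a proper subset.

No, A is not a proper subset of B


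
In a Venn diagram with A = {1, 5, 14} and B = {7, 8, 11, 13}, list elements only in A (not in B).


A = {1, 5, 14}
B = {7, 8, 11, 13}
Region: only in A (not in B)
Elements: {1, 5, 14}

Elements only in A (not in B): {1, 5, 14}


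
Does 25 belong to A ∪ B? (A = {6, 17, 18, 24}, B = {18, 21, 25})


A = {6, 17, 18, 24}, B = {18, 21, 25}
A ∪ B = all elements in A or B
A ∪ B = {6, 17, 18, 21, 24, 25}
Checking if 25 ∈ A ∪ B
25 is in A ∪ B → True

25 ∈ A ∪ B


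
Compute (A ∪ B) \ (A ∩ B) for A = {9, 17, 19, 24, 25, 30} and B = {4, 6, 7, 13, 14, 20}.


A △ B = (A \ B) ∪ (B \ A) = elements in exactly one of A or B
A \ B = {9, 17, 19, 24, 25, 30}
B \ A = {4, 6, 7, 13, 14, 20}
A △ B = {4, 6, 7, 9, 13, 14, 17, 19, 20, 24, 25, 30}

A △ B = {4, 6, 7, 9, 13, 14, 17, 19, 20, 24, 25, 30}


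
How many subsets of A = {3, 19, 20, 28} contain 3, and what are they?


A subset of A contains 3 iff the remaining 3 elements form any subset of A \ {3}.
Count: 2^(n-1) = 2^3 = 8
Subsets containing 3: {3}, {3, 19}, {3, 20}, {3, 28}, {3, 19, 20}, {3, 19, 28}, {3, 20, 28}, {3, 19, 20, 28}

Subsets containing 3 (8 total): {3}, {3, 19}, {3, 20}, {3, 28}, {3, 19, 20}, {3, 19, 28}, {3, 20, 28}, {3, 19, 20, 28}


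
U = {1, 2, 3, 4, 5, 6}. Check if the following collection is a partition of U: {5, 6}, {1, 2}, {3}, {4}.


A partition requires: (1) non-empty parts, (2) pairwise disjoint, (3) union = U
Parts: {5, 6}, {1, 2}, {3}, {4}
Union of parts: {1, 2, 3, 4, 5, 6}
U = {1, 2, 3, 4, 5, 6}
All non-empty? True
Pairwise disjoint? True
Covers U? True

Yes, valid partition


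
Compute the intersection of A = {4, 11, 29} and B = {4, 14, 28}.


A ∩ B = elements in both A and B
A = {4, 11, 29}
B = {4, 14, 28}
A ∩ B = {4}

A ∩ B = {4}


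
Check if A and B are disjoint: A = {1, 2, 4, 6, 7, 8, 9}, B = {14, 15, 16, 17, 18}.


Disjoint means A ∩ B = ∅.
A ∩ B = ∅
A ∩ B = ∅, so A and B are disjoint.

Yes, A and B are disjoint


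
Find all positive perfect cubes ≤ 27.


Checking each candidate:
Condition: positive perfect cubes ≤ 27
Result = {1, 8, 27}

{1, 8, 27}


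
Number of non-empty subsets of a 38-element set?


Total subsets = 2^n = 2^38 = 274877906944
Non-empty subsets exclude the empty set: 2^n - 1
= 274877906944 - 1
= 274877906943

Number of non-empty subsets = 274877906943


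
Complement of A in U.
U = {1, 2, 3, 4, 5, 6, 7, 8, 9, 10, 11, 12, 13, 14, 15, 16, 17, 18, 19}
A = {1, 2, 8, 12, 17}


Aᶜ = U \ A = elements in U but not in A
U = {1, 2, 3, 4, 5, 6, 7, 8, 9, 10, 11, 12, 13, 14, 15, 16, 17, 18, 19}
A = {1, 2, 8, 12, 17}
Aᶜ = {3, 4, 5, 6, 7, 9, 10, 11, 13, 14, 15, 16, 18, 19}

Aᶜ = {3, 4, 5, 6, 7, 9, 10, 11, 13, 14, 15, 16, 18, 19}


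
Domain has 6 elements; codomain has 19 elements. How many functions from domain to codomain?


Each of |A| = 6 inputs maps to any of |B| = 19 outputs.
# functions = |B|^|A| = 19^6
= 47045881

Number of functions = 47045881


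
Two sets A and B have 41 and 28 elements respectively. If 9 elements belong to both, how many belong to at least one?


|A ∪ B| = |A| + |B| - |A ∩ B|
= 41 + 28 - 9
= 60

|A ∪ B| = 60


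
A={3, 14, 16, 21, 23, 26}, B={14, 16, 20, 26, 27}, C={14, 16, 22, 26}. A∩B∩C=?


A ∩ B = {14, 16, 26}
(A ∩ B) ∩ C = {14, 16, 26}

A ∩ B ∩ C = {14, 16, 26}


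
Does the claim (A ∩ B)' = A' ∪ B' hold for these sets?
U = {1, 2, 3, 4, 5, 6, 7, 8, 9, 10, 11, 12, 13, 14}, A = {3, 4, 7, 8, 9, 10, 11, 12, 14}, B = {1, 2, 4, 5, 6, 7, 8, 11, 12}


LHS: A ∩ B = {4, 7, 8, 11, 12}
(A ∩ B)' = U \ (A ∩ B) = {1, 2, 3, 5, 6, 9, 10, 13, 14}
A' = {1, 2, 5, 6, 13}, B' = {3, 9, 10, 13, 14}
Claimed RHS: A' ∪ B' = {1, 2, 3, 5, 6, 9, 10, 13, 14}
Identity is VALID: LHS = RHS = {1, 2, 3, 5, 6, 9, 10, 13, 14} ✓

Identity is valid. (A ∩ B)' = A' ∪ B' = {1, 2, 3, 5, 6, 9, 10, 13, 14}


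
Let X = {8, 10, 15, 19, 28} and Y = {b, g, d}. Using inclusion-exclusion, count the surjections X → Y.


n = |X| = 5, k = |Y| = 3. Surjections via inclusion-exclusion:
S(n,k) = Σ(-1)^i × C(k,i) × (k-i)^n, i=0 to k
i=0: (-1)^0×C(3,0)×3^5 = 243
i=1: (-1)^1×C(3,1)×2^5 = -96
i=2: (-1)^2×C(3,2)×1^5 = 3
i=3: (-1)^3×C(3,3)×0^5 = 0
Total = 150

Number of surjections = 150


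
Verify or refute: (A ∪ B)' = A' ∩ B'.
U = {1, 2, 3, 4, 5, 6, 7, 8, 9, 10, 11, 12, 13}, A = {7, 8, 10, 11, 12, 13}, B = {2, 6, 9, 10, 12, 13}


LHS: A ∪ B = {2, 6, 7, 8, 9, 10, 11, 12, 13}
(A ∪ B)' = U \ (A ∪ B) = {1, 3, 4, 5}
A' = {1, 2, 3, 4, 5, 6, 9}, B' = {1, 3, 4, 5, 7, 8, 11}
Claimed RHS: A' ∩ B' = {1, 3, 4, 5}
Identity is VALID: LHS = RHS = {1, 3, 4, 5} ✓

Identity is valid. (A ∪ B)' = A' ∩ B' = {1, 3, 4, 5}


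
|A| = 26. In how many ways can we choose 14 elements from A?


C(n,k) = n! / (k!(n-k)!)
C(26,14) = 26! / (14!12!)
= 9657700

C(26,14) = 9657700


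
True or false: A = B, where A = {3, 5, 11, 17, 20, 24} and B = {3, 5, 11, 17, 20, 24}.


Two sets are equal iff they have exactly the same elements.
A = {3, 5, 11, 17, 20, 24}
B = {3, 5, 11, 17, 20, 24}
Same elements → A = B

Yes, A = B


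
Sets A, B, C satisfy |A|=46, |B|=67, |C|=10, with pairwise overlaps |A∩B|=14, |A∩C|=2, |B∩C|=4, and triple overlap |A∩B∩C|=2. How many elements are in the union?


|A∪B∪C| = |A|+|B|+|C| - |A∩B|-|A∩C|-|B∩C| + |A∩B∩C|
= 46+67+10 - 14-2-4 + 2
= 123 - 20 + 2
= 105

|A ∪ B ∪ C| = 105


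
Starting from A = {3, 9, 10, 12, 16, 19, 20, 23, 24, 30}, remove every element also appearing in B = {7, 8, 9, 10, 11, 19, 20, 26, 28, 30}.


A \ B = elements in A but not in B
A = {3, 9, 10, 12, 16, 19, 20, 23, 24, 30}
B = {7, 8, 9, 10, 11, 19, 20, 26, 28, 30}
Remove from A any elements in B
A \ B = {3, 12, 16, 23, 24}

A \ B = {3, 12, 16, 23, 24}


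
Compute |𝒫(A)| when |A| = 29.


Number of subsets = 2^n
= 2^29
= 536870912

|P(A)| = 536870912


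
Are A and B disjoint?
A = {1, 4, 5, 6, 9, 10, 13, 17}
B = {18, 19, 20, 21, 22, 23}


Disjoint means A ∩ B = ∅.
A ∩ B = ∅
A ∩ B = ∅, so A and B are disjoint.

Yes, A and B are disjoint


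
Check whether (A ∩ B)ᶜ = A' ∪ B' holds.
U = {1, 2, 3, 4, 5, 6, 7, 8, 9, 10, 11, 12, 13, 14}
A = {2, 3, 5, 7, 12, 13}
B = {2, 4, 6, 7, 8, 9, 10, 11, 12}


LHS: A ∩ B = {2, 7, 12}
(A ∩ B)' = U \ (A ∩ B) = {1, 3, 4, 5, 6, 8, 9, 10, 11, 13, 14}
A' = {1, 4, 6, 8, 9, 10, 11, 14}, B' = {1, 3, 5, 13, 14}
Claimed RHS: A' ∪ B' = {1, 3, 4, 5, 6, 8, 9, 10, 11, 13, 14}
Identity is VALID: LHS = RHS = {1, 3, 4, 5, 6, 8, 9, 10, 11, 13, 14} ✓

Identity is valid. (A ∩ B)' = A' ∪ B' = {1, 3, 4, 5, 6, 8, 9, 10, 11, 13, 14}


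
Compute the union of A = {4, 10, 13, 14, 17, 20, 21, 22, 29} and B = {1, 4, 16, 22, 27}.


A ∪ B = all elements in A or B (or both)
A = {4, 10, 13, 14, 17, 20, 21, 22, 29}
B = {1, 4, 16, 22, 27}
A ∪ B = {1, 4, 10, 13, 14, 16, 17, 20, 21, 22, 27, 29}

A ∪ B = {1, 4, 10, 13, 14, 16, 17, 20, 21, 22, 27, 29}


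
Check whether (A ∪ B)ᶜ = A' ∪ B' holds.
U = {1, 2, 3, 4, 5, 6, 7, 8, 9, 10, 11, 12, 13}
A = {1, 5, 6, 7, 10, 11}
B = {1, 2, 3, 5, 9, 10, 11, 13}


LHS: A ∪ B = {1, 2, 3, 5, 6, 7, 9, 10, 11, 13}
(A ∪ B)' = U \ (A ∪ B) = {4, 8, 12}
A' = {2, 3, 4, 8, 9, 12, 13}, B' = {4, 6, 7, 8, 12}
Claimed RHS: A' ∪ B' = {2, 3, 4, 6, 7, 8, 9, 12, 13}
Identity is INVALID: LHS = {4, 8, 12} but the RHS claimed here equals {2, 3, 4, 6, 7, 8, 9, 12, 13}. The correct form is (A ∪ B)' = A' ∩ B'.

Identity is invalid: (A ∪ B)' = {4, 8, 12} but A' ∪ B' = {2, 3, 4, 6, 7, 8, 9, 12, 13}. The correct De Morgan law is (A ∪ B)' = A' ∩ B'.


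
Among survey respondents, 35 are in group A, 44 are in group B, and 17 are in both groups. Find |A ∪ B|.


|A ∪ B| = |A| + |B| - |A ∩ B|
= 35 + 44 - 17
= 62

|A ∪ B| = 62


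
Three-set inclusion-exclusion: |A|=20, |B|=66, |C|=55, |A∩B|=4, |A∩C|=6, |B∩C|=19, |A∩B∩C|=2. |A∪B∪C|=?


|A∪B∪C| = |A|+|B|+|C| - |A∩B|-|A∩C|-|B∩C| + |A∩B∩C|
= 20+66+55 - 4-6-19 + 2
= 141 - 29 + 2
= 114

|A ∪ B ∪ C| = 114


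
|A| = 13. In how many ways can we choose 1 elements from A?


C(n,k) = n! / (k!(n-k)!)
C(13,1) = 13! / (1!12!)
= 13

C(13,1) = 13


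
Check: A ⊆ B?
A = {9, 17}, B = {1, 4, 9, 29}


A ⊆ B means every element of A is in B.
Elements in A not in B: {17}
So A ⊄ B.

No, A ⊄ B


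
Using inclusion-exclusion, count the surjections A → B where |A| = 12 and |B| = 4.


n = |A| = 12, k = |B| = 4. Surjections via inclusion-exclusion:
S(n,k) = Σ(-1)^i × C(k,i) × (k-i)^n, i=0 to k
i=0: (-1)^0×C(4,0)×4^12 = 16777216
i=1: (-1)^1×C(4,1)×3^12 = -2125764
i=2: (-1)^2×C(4,2)×2^12 = 24576
i=3: (-1)^3×C(4,3)×1^12 = -4
i=4: (-1)^4×C(4,4)×0^12 = 0
Total = 14676024

Number of surjections = 14676024


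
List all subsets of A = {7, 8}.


|A| = 2, so |P(A)| = 2^2 = 4
Enumerate subsets by cardinality (0 to 2):
∅, {7}, {8}, {7, 8}

P(A) has 4 subsets: ∅, {7}, {8}, {7, 8}


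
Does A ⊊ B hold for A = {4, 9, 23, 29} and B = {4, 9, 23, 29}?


A ⊂ B requires: A ⊆ B AND A ≠ B.
A ⊆ B? Yes
A = B? Yes
A = B, so A is not a PROPER subset.

No, A is not a proper subset of B


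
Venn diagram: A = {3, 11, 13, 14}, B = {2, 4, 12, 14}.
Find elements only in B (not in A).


A = {3, 11, 13, 14}
B = {2, 4, 12, 14}
Region: only in B (not in A)
Elements: {2, 4, 12}

Elements only in B (not in A): {2, 4, 12}


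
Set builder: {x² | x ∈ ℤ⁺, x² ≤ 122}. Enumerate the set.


Checking each candidate:
Condition: positive perfect squares ≤ 122
Result = {1, 4, 9, 16, 25, 36, 49, 64, 81, 100, 121}

{1, 4, 9, 16, 25, 36, 49, 64, 81, 100, 121}


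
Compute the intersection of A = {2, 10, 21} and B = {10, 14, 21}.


A ∩ B = elements in both A and B
A = {2, 10, 21}
B = {10, 14, 21}
A ∩ B = {10, 21}

A ∩ B = {10, 21}


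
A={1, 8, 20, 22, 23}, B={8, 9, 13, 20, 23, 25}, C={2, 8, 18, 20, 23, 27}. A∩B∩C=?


A ∩ B = {8, 20, 23}
(A ∩ B) ∩ C = {8, 20, 23}

A ∩ B ∩ C = {8, 20, 23}


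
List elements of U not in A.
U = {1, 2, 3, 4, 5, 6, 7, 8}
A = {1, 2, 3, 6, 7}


Aᶜ = U \ A = elements in U but not in A
U = {1, 2, 3, 4, 5, 6, 7, 8}
A = {1, 2, 3, 6, 7}
Aᶜ = {4, 5, 8}

Aᶜ = {4, 5, 8}


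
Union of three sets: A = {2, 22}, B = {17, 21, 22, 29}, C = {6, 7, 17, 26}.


A ∪ B = {2, 17, 21, 22, 29}
(A ∪ B) ∪ C = {2, 6, 7, 17, 21, 22, 26, 29}

A ∪ B ∪ C = {2, 6, 7, 17, 21, 22, 26, 29}


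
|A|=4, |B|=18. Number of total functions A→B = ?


Each of |A| = 4 inputs maps to any of |B| = 18 outputs.
# functions = |B|^|A| = 18^4
= 104976

Number of functions = 104976


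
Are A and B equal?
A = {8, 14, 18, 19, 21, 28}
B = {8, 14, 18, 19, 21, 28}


Two sets are equal iff they have exactly the same elements.
A = {8, 14, 18, 19, 21, 28}
B = {8, 14, 18, 19, 21, 28}
Same elements → A = B

Yes, A = B


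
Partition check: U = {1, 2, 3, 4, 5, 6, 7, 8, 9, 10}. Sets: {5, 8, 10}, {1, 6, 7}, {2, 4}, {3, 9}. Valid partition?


A partition requires: (1) non-empty parts, (2) pairwise disjoint, (3) union = U
Parts: {5, 8, 10}, {1, 6, 7}, {2, 4}, {3, 9}
Union of parts: {1, 2, 3, 4, 5, 6, 7, 8, 9, 10}
U = {1, 2, 3, 4, 5, 6, 7, 8, 9, 10}
All non-empty? True
Pairwise disjoint? True
Covers U? True

Yes, valid partition
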